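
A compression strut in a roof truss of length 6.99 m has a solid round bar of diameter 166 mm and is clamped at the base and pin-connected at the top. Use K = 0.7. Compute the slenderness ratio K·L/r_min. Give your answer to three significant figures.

For a solid circle r = d/4 = 166/4 = 41.50 mm
L_e = K·L = 0.7 × 6.99 m = 4.893 m = 4893.0 mm
λ = L_e / r_min = 4893.0 / 41.50 = 118

λ ≈ 118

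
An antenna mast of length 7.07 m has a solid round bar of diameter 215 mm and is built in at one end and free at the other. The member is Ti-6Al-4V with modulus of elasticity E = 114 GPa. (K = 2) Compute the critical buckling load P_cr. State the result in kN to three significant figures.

P_cr ≈ 590 kN

I = πd⁴/64 = π×215⁴/64 = 1.049×10^8 mm⁴
I = 1.049×10^8 mm⁴ = 1.049×10^-4 m⁴
Effective length L_e = K·L = 2 × 7.07 = 14.14 m
P_cr = π²EI / L_e² = π² × 114×10⁹ × 1.049×10^-4 / 14.14² = 5.902×10^5 N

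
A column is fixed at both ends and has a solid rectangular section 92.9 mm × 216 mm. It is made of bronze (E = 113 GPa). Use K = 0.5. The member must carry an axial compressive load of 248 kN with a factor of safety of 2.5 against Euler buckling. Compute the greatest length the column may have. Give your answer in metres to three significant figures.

Buckling occurs about the weak axis: I_min = h·b³/12 with b = 92.9 mm (the shorter side).
I_min = 216×92.9³/12 = 1.443×10^7 mm⁴
I = 1.443×10^-5 m⁴
Required critical load P_cr = n·P = 2.5 × 248 = 620.0 kN = 6.200×10^5 N
From P_cr = π²EI/(K·L)²:  L = (1/K)·√(π²EI/P_cr) = (1/0.5)·√(π²×1.13×10^11×1.443×10^-5/6.200×10^5)
L = 10.2 m

L_max ≈ 10.2 m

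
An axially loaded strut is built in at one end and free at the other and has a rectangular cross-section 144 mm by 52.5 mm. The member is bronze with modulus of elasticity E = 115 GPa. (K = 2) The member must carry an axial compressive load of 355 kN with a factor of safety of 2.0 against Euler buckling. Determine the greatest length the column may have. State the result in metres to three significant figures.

L_max ≈ 0.833 m

Buckling occurs about the weak axis: I_min = h·b³/12 with b = 52.5 mm (the shorter side).
I_min = 144×52.5³/12 = 1.736×10^6 mm⁴
I = 1.736×10^-6 m⁴
Required critical load P_cr = n·P = 2.0 × 355 = 710.0 kN = 7.100×10^5 N
From P_cr = π²EI/(K·L)²:  L = (1/K)·√(π²EI/P_cr) = (1/2)·√(π²×1.15×10^11×1.736×10^-6/7.100×10^5)
L = 0.833 m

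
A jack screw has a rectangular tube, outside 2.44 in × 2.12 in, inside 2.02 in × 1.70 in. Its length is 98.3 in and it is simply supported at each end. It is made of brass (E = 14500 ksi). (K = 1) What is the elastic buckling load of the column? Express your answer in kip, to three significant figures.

P_cr ≈ 16.4 kip

Weak-axis I_min = (h_o·b_o³ − h_i·b_i³)/12 with b_o = 2.12, b_i = 1.700 in (shorter outer/inner sides).
I_min = (2.44×2.12³ − 2.020×1.700³)/12 = 1.110 in⁴
Effective length L_e = K·L = 1 × 98.3 = 98.30 in
P_cr = π²EI / L_e² = π² × 14500×10³ × 1.110 / 98.30² = 1.644×10^4 lb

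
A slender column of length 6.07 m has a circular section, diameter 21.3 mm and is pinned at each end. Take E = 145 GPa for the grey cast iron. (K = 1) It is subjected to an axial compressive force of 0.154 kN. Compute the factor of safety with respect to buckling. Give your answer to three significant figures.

I = πd⁴/64 = π×21.3⁴/64 = 1.010×10^4 mm⁴
I = 1.010×10^4 mm⁴ = 1.010×10^-8 m⁴
Effective length L_e = K·L = 1 × 6.07 = 6.070 m
P_cr = π²EI / L_e² = π² × 145×10⁹ × 1.010×10^-8 / 6.070² = 392.4 N
Factor of safety n = P_cr / P = 0.39244 / 0.154 = 2.55

n ≈ 2.55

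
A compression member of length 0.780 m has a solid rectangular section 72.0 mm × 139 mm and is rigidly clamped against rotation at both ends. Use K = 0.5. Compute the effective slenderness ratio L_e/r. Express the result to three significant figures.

Buckling occurs about the weak axis: I_min = h·b³/12 with b = 72.0 mm (the shorter side).
I_min = 139×72.0³/12 = 4.323×10^6 mm⁴
A = 1.001×10^4 mm²;  r_min = √(I/A) = √(4.323×10^6/1.001×10^4) = 20.78 mm
L_e = K·L = 0.5 × 0.780 m = 0.3900 m = 390.00 mm
λ = L_e / r_min = 390.00 / 20.78 = 18.8

λ ≈ 18.8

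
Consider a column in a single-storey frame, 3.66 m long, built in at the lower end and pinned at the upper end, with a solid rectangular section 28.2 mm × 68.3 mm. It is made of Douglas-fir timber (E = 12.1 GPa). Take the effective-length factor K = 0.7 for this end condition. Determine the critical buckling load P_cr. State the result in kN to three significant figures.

Buckling occurs about the weak axis: I_min = h·b³/12 with b = 28.2 mm (the shorter side).
I_min = 68.3×28.2³/12 = 1.276×10^5 mm⁴
I = 1.276×10^5 mm⁴ = 1.276×10^-7 m⁴
Effective length L_e = K·L = 0.7 × 3.66 = 2.562 m
P_cr = π²EI / L_e² = π² × 12.1×10⁹ × 1.276×10^-7 / 2.562² = 2.322×10^3 N

P_cr ≈ 2.32 kN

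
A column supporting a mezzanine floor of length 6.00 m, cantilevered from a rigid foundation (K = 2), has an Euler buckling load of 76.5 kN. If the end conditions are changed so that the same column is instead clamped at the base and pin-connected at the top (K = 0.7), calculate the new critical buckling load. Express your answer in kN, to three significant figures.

P_cr ≈ 624 kN

P_cr ∝ 1/K², so P_cr,new = P_cr,old × (K_old/K_new)² = 76.5 × (2/0.7)²
= 76.5 × 8.163 = 624 kN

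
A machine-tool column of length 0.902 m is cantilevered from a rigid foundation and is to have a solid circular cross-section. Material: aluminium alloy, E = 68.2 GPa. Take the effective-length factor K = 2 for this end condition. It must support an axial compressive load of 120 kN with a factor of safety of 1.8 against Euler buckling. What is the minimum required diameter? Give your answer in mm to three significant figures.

Required P_cr = n·P = 1.8 × 120 = 216.0 kN
L_e = K·L = 2 × 0.902 = 1.804 m
Required I = P_cr·L_e²/(π²E) = 2.160×10^5 × 1.804² / (π² × 6.82×10^10) = 1.044×10^-6 m⁴
I_req = 1.044×10^6 mm⁴
Solid circle: I = πd⁴/64  ⇒  d = (64I/π)^(1/4) = (64×1.044×10^6/π)^(1/4) = 67.9 mm

d ≈ 67.9 mm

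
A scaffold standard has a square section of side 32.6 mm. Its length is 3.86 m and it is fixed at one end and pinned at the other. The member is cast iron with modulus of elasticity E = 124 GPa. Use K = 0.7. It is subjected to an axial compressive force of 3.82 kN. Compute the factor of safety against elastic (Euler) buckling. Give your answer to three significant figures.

I = a⁴/12 = 32.6⁴/12 = 9.412×10^4 mm⁴
I = 9.412×10^4 mm⁴ = 9.412×10^-8 m⁴
Effective length L_e = K·L = 0.7 × 3.86 = 2.702 m
P_cr = π²EI / L_e² = π² × 124×10⁹ × 9.412×10^-8 / 2.702² = 1.578×10^4 N
Factor of safety n = P_cr / P = 15.778 / 3.82 = 4.13

n ≈ 4.13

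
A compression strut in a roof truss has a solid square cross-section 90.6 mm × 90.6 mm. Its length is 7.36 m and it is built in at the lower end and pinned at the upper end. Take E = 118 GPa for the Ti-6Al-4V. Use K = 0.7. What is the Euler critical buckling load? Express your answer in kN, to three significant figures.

I = a⁴/12 = 90.6⁴/12 = 5.615×10^6 mm⁴
I = 5.615×10^6 mm⁴ = 5.615×10^-6 m⁴
Effective length L_e = K·L = 0.7 × 7.36 = 5.152 m
P_cr = π²EI / L_e² = π² × 118×10⁹ × 5.615×10^-6 / 5.152² = 2.464×10^5 N

P_cr ≈ 246 kN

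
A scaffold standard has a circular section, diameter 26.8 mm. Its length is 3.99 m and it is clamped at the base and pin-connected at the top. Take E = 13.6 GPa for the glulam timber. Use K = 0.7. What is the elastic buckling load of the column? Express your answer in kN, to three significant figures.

P_cr ≈ 0.436 kN

I = πd⁴/64 = π×26.8⁴/64 = 2.532×10^4 mm⁴
I = 2.532×10^4 mm⁴ = 2.532×10^-8 m⁴
Effective length L_e = K·L = 0.7 × 3.99 = 2.793 m
P_cr = π²EI / L_e² = π² × 13.6×10⁹ × 2.532×10^-8 / 2.793² = 435.7 N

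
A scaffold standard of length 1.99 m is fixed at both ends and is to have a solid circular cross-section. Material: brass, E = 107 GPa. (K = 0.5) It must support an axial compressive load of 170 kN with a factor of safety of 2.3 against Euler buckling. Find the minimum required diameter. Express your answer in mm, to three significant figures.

Required P_cr = n·P = 2.3 × 170 = 391.0 kN
L_e = K·L = 0.5 × 1.99 = 0.9950 m
Required I = P_cr·L_e²/(π²E) = 3.910×10^5 × 0.9950² / (π² × 1.07×10^11) = 3.666×10^-7 m⁴
I_req = 3.666×10^5 mm⁴
Solid circle: I = πd⁴/64  ⇒  d = (64I/π)^(1/4) = (64×3.666×10^5/π)^(1/4) = 52.3 mm

d ≈ 52.3 mm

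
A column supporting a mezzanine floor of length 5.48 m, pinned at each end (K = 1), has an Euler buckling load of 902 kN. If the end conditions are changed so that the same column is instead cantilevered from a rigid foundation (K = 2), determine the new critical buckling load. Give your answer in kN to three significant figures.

P_cr ∝ 1/K², so P_cr,new = P_cr,old × (K_old/K_new)² = 902 × (1/2)²
= 902 × 0.2500 = 226 kN

P_cr ≈ 226 kN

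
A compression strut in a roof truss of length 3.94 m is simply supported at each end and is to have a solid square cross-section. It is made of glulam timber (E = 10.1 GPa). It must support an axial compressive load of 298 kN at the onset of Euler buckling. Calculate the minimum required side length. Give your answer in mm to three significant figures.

L_e = K·L = 1 × 3.94 = 3.940 m
Required I = P_cr·L_e²/(π²E) = 2.980×10^5 × 3.940² / (π² × 1.01×10^10) = 4.641×10^-5 m⁴
I_req = 4.641×10^7 mm⁴
Solid square: I = a⁴/12  ⇒  a = (12I)^(1/4) = (12×4.641×10^7)^(1/4) = 154 mm

a ≈ 154 mm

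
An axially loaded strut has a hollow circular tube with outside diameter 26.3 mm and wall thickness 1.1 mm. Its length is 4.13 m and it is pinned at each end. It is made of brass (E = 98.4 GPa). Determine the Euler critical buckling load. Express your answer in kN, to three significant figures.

Inner diameter d_i = 26.3 − 2×1.1 = 24.10 mm
I = π(d_o⁴ − d_i⁴)/64 = π(26.3⁴ − 24.10⁴)/64 = 6.926×10^3 mm⁴
I = 6.926×10^3 mm⁴ = 6.926×10^-9 m⁴
Effective length L_e = K·L = 1 × 4.13 = 4.130 m
P_cr = π²EI / L_e² = π² × 98.4×10⁹ × 6.926×10^-9 / 4.130² = 394.3 N

P_cr ≈ 0.394 kN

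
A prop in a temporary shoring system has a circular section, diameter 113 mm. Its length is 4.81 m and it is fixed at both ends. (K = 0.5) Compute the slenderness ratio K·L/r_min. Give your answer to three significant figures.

λ ≈ 85.1

I = πd⁴/64 = π×113⁴/64 = 8.004×10^6 mm⁴
A = 1.003×10^4 mm²;  r_min = √(I/A) = √(8.004×10^6/1.003×10^4) = 28.25 mm
L_e = K·L = 0.5 × 4.81 m = 2.405 m = 2405.0 mm
λ = L_e / r_min = 2405.0 / 28.25 = 85.1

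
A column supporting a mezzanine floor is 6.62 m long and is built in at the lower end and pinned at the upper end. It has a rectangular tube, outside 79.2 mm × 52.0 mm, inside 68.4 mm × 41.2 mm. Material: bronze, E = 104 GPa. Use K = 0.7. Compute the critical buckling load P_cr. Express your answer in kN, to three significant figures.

Weak-axis I_min = (h_o·b_o³ − h_i·b_i³)/12 with b_o = 52.0, b_i = 41.20 mm (shorter outer/inner sides).
I_min = (79.2×52.0³ − 68.40×41.20³)/12 = 5.294×10^5 mm⁴
I = 5.294×10^5 mm⁴ = 5.294×10^-7 m⁴
Effective length L_e = K·L = 0.7 × 6.62 = 4.634 m
P_cr = π²EI / L_e² = π² × 104×10⁹ × 5.294×10^-7 / 4.634² = 2.530×10^4 N

P_cr ≈ 25.3 kN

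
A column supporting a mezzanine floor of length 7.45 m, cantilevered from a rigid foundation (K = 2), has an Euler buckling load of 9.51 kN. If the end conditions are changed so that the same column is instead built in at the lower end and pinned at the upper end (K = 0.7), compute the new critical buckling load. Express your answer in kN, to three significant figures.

P_cr ≈ 77.6 kN

P_cr ∝ 1/K², so P_cr,new = P_cr,old × (K_old/K_new)² = 9.51 × (2/0.7)²
= 9.51 × 8.163 = 77.6 kN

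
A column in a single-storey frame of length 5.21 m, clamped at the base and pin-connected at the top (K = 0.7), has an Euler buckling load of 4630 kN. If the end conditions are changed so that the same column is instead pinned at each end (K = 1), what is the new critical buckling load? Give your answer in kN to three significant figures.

P_cr ≈ 2270 kN

P_cr ∝ 1/K², so P_cr,new = P_cr,old × (K_old/K_new)² = 4630 × (0.7/1)²
= 4630 × 0.4900 = 2270 kN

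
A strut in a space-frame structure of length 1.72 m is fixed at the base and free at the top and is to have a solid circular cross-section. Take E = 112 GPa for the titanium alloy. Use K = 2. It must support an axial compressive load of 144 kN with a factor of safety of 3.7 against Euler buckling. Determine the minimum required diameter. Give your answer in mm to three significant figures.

d ≈ 104 mm

Required P_cr = n·P = 3.7 × 144 = 532.8 kN
L_e = K·L = 2 × 1.72 = 3.440 m
Required I = P_cr·L_e²/(π²E) = 5.328×10^5 × 3.440² / (π² × 1.12×10^11) = 5.704×10^-6 m⁴
I_req = 5.704×10^6 mm⁴
Solid circle: I = πd⁴/64  ⇒  d = (64I/π)^(1/4) = (64×5.704×10^6/π)^(1/4) = 104 mm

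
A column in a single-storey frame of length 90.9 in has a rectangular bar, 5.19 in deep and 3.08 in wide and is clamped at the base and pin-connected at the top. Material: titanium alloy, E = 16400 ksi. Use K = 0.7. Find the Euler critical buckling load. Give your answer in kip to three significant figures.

P_cr ≈ 505 kip

Buckling occurs about the weak axis: I_min = h·b³/12 with b = 3.08 in (the shorter side).
I_min = 5.19×3.08³/12 = 12.64 in⁴
Effective length L_e = K·L = 0.7 × 90.9 = 63.63 in
P_cr = π²EI / L_e² = π² × 16400×10³ × 12.64 / 63.63² = 5.052×10^5 lb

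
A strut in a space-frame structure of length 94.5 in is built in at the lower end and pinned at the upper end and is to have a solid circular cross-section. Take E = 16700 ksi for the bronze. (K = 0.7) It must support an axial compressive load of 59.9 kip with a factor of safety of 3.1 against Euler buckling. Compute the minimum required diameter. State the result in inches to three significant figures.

d ≈ 3.17 in

Required P_cr = n·P = 3.1 × 59.9 = 185.7 kip
L_e = K·L = 0.7 × 94.5 = 66.15 in
Required I = P_cr·L_e²/(π²E) = 1.857×10^5 × 66.15² / (π² × 1.67×10^7) = 4.930 in⁴
Solid circle: I = πd⁴/64  ⇒  d = (64I/π)^(1/4) = (64×4.930/π)^(1/4) = 3.17 in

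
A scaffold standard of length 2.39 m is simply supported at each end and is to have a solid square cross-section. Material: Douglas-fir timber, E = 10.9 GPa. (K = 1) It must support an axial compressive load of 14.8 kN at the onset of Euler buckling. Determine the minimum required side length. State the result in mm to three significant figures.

a ≈ 55.4 mm

L_e = K·L = 1 × 2.39 = 2.390 m
Required I = P_cr·L_e²/(π²E) = 1.480×10^4 × 2.390² / (π² × 1.09×10^10) = 7.858×10^-7 m⁴
I_req = 7.858×10^5 mm⁴
Solid square: I = a⁴/12  ⇒  a = (12I)^(1/4) = (12×7.858×10^5)^(1/4) = 55.4 mm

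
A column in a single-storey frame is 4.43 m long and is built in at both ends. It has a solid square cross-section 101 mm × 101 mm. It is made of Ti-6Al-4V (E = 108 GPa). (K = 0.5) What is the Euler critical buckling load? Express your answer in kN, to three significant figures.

I = a⁴/12 = 101⁴/12 = 8.672×10^6 mm⁴
I = 8.672×10^6 mm⁴ = 8.672×10^-6 m⁴
Effective length L_e = K·L = 0.5 × 4.43 = 2.215 m
P_cr = π²EI / L_e² = π² × 108×10⁹ × 8.672×10^-6 / 2.215² = 1.884×10^6 N

P_cr ≈ 1880 kN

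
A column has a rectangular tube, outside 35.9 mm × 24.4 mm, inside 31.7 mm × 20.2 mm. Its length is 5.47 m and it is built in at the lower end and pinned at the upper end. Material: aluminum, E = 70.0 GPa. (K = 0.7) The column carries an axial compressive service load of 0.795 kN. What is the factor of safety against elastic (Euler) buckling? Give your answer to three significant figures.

Weak-axis I_min = (h_o·b_o³ − h_i·b_i³)/12 with b_o = 24.4, b_i = 20.20 mm (shorter outer/inner sides).
I_min = (35.9×24.4³ − 31.70×20.20³)/12 = 2.169×10^4 mm⁴
I = 2.169×10^4 mm⁴ = 2.169×10^-8 m⁴
Effective length L_e = K·L = 0.7 × 5.47 = 3.829 m
P_cr = π²EI / L_e² = π² × 70.0×10⁹ × 2.169×10^-8 / 3.829² = 1.022×10^3 N
Factor of safety n = P_cr / P = 1.0219 / 0.795 = 1.29

n ≈ 1.29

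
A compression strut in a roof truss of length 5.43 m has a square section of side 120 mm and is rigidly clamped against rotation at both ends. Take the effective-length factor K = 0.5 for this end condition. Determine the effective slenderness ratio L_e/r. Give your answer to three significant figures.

λ ≈ 78.4

I = a⁴/12 = 120⁴/12 = 1.728×10^7 mm⁴
A = 1.440×10^4 mm²;  r_min = √(I/A) = √(1.728×10^7/1.440×10^4) = 34.64 mm
L_e = K·L = 0.5 × 5.43 m = 2.715 m = 2715.0 mm
λ = L_e / r_min = 2715.0 / 34.64 = 78.4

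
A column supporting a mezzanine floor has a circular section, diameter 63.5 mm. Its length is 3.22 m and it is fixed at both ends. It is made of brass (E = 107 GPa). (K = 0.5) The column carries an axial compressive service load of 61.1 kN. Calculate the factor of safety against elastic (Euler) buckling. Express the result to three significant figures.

n ≈ 5.32

I = πd⁴/64 = π×63.5⁴/64 = 7.981×10^5 mm⁴
I = 7.981×10^5 mm⁴ = 7.981×10^-7 m⁴
Effective length L_e = K·L = 0.5 × 3.22 = 1.610 m
P_cr = π²EI / L_e² = π² × 107×10⁹ × 7.981×10^-7 / 1.610² = 3.252×10^5 N
Factor of safety n = P_cr / P = 325.16 / 61.1 = 5.32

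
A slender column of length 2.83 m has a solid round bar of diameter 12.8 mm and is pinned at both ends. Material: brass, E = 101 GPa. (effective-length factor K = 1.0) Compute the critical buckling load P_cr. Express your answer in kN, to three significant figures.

P_cr ≈ 0.164 kN

I = πd⁴/64 = π×12.8⁴/64 = 1.318×10^3 mm⁴
I = 1.318×10^3 mm⁴ = 1.318×10^-9 m⁴
Effective length L_e = K·L = 1 × 2.83 = 2.830 m
P_cr = π²EI / L_e² = π² × 101×10⁹ × 1.318×10^-9 / 2.830² = 164.0 N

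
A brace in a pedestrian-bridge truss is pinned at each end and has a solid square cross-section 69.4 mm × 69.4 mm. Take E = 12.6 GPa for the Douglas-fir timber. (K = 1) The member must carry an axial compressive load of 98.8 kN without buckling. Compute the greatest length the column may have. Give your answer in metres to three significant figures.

I = a⁴/12 = 69.4⁴/12 = 1.933×10^6 mm⁴
I = 1.933×10^-6 m⁴
At the buckling limit P_cr = P = 9.880×10^4 N
From P_cr = π²EI/(K·L)²:  L = (1/K)·√(π²EI/P_cr) = (1/1)·√(π²×1.26×10^10×1.933×10^-6/9.880×10^4)
L = 1.56 m

L_max ≈ 1.56 m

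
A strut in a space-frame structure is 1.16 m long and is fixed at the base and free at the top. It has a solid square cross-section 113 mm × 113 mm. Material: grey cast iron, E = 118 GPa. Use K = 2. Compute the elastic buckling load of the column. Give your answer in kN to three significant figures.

P_cr ≈ 2940 kN

I = a⁴/12 = 113⁴/12 = 1.359×10^7 mm⁴
I = 1.359×10^7 mm⁴ = 1.359×10^-5 m⁴
Effective length L_e = K·L = 2 × 1.16 = 2.320 m
P_cr = π²EI / L_e² = π² × 118×10⁹ × 1.359×10^-5 / 2.320² = 2.940×10^6 N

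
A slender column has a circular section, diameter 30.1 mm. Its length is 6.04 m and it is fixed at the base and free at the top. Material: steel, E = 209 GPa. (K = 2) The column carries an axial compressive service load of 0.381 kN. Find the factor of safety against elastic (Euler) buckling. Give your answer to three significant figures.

I = πd⁴/64 = π×30.1⁴/64 = 4.029×10^4 mm⁴
I = 4.029×10^4 mm⁴ = 4.029×10^-8 m⁴
Effective length L_e = K·L = 2 × 6.04 = 12.08 m
P_cr = π²EI / L_e² = π² × 209×10⁹ × 4.029×10^-8 / 12.08² = 569.6 N
Factor of safety n = P_cr / P = 0.56957 / 0.381 = 1.49

n ≈ 1.49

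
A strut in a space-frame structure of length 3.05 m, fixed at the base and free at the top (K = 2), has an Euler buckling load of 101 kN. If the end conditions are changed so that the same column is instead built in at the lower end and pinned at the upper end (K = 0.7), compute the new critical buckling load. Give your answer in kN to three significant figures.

P_cr ≈ 824 kN

P_cr ∝ 1/K², so P_cr,new = P_cr,old × (K_old/K_new)² = 101 × (2/0.7)²
= 101 × 8.163 = 824 kN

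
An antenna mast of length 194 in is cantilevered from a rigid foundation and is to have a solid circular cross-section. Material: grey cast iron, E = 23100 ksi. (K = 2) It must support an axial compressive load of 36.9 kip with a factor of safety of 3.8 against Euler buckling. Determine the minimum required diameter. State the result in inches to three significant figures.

d ≈ 6.59 in

Required P_cr = n·P = 3.8 × 36.9 = 140.2 kip
L_e = K·L = 2 × 194 = 388.0 in
Required I = P_cr·L_e²/(π²E) = 1.402×10^5 × 388.0² / (π² × 2.31×10^7) = 92.59 in⁴
Solid circle: I = πd⁴/64  ⇒  d = (64I/π)^(1/4) = (64×92.59/π)^(1/4) = 6.59 in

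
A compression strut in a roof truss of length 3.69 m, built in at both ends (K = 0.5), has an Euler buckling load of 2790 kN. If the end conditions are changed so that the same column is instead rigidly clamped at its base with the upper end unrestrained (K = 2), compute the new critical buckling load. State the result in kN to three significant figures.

P_cr ∝ 1/K², so P_cr,new = P_cr,old × (K_old/K_new)² = 2790 × (0.5/2)²
= 2790 × 0.06250 = 174 kN

P_cr ≈ 174 kN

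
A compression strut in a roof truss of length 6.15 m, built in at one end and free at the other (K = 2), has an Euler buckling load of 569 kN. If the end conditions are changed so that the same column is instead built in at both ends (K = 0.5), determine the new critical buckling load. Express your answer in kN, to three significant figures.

P_cr ∝ 1/K², so P_cr,new = P_cr,old × (K_old/K_new)² = 569 × (2/0.5)²
= 569 × 16.00 = 9100 kN

P_cr ≈ 9100 kN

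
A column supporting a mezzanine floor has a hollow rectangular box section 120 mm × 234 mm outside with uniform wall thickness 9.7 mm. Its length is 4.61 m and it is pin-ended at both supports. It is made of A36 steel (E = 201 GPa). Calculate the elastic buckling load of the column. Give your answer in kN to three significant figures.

P_cr ≈ 1450 kN

Inner dimensions: h_i = 234 − 2×9.7 = 214.6 mm, b_i = 120 − 2×9.7 = 100.6 mm
Weak-axis I_min = (h_o·b_o³ − h_i·b_i³)/12 with b_o = 120, b_i = 100.6 mm (shorter outer/inner sides).
I_min = (234×120³ − 214.6×100.6³)/12 = 1.549×10^7 mm⁴
I = 1.549×10^7 mm⁴ = 1.549×10^-5 m⁴
Effective length L_e = K·L = 1 × 4.61 = 4.610 m
P_cr = π²EI / L_e² = π² × 201×10⁹ × 1.549×10^-5 / 4.610² = 1.446×10^6 N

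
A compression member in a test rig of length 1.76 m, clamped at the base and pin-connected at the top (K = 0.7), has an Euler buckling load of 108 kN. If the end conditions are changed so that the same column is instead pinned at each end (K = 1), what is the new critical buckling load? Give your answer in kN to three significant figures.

P_cr ≈ 52.9 kN

P_cr ∝ 1/K², so P_cr,new = P_cr,old × (K_old/K_new)² = 108 × (0.7/1)²
= 108 × 0.4900 = 52.9 kN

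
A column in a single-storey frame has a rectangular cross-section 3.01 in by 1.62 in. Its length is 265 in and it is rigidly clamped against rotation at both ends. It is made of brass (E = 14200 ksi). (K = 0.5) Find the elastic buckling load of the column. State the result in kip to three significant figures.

Buckling occurs about the weak axis: I_min = h·b³/12 with b = 1.62 in (the shorter side).
I_min = 3.01×1.62³/12 = 1.066 in⁴
Effective length L_e = K·L = 0.5 × 265 = 132.5 in
P_cr = π²EI / L_e² = π² × 14200×10³ × 1.066 / 132.5² = 8.513×10^3 lb

P_cr ≈ 8.51 kip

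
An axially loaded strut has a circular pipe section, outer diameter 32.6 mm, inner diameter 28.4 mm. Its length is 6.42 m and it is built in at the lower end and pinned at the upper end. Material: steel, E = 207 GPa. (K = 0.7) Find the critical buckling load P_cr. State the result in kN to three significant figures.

d_o = 32.6 mm, d_i = 28.4 mm
I = π(d_o⁴ − d_i⁴)/64 = π(32.6⁴ − 28.40⁴)/64 = 2.351×10^4 mm⁴
I = 2.351×10^4 mm⁴ = 2.351×10^-8 m⁴
Effective length L_e = K·L = 0.7 × 6.42 = 4.494 m
P_cr = π²EI / L_e² = π² × 207×10⁹ × 2.351×10^-8 / 4.494² = 2.378×10^3 N

P_cr ≈ 2.38 kN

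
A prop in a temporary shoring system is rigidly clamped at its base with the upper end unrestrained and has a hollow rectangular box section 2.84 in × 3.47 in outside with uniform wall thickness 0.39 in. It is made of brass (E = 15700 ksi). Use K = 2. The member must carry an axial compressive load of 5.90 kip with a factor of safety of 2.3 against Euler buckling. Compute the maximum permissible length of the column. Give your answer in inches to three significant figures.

L_max ≈ 115 in

Inner dimensions: h_i = 3.47 − 2×0.39 = 2.690 in, b_i = 2.84 − 2×0.39 = 2.060 in
Weak-axis I_min = (h_o·b_o³ − h_i·b_i³)/12 with b_o = 2.84, b_i = 2.060 in (shorter outer/inner sides).
I_min = (3.47×2.84³ − 2.690×2.060³)/12 = 4.664 in⁴
Required critical load P_cr = n·P = 2.3 × 5.90 = 13.57 kip = 1.357×10^4 lb
From P_cr = π²EI/(K·L)²:  L = (1/K)·√(π²EI/P_cr) = (1/2)·√(π²×1.57×10^7×4.664/1.357×10^4)
L = 115 in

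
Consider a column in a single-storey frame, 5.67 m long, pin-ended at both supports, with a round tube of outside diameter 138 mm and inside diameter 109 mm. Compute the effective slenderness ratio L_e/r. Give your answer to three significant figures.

d_o = 138 mm, d_i = 109 mm
I = π(d_o⁴ − d_i⁴)/64 = π(138⁴ − 109.0⁴)/64 = 1.087×10^7 mm⁴
A = 5.626×10^3 mm²;  r_min = √(I/A) = √(1.087×10^7/5.626×10^3) = 43.96 mm
L_e = K·L = 1 × 5.67 m = 5.670 m = 5670.0 mm
λ = L_e / r_min = 5670.0 / 43.96 = 129

λ ≈ 129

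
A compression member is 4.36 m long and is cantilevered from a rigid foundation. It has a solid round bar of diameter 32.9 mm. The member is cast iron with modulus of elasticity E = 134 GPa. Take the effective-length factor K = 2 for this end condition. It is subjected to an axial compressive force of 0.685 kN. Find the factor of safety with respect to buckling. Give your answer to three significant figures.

n ≈ 1.46

I = πd⁴/64 = π×32.9⁴/64 = 5.751×10^4 mm⁴
I = 5.751×10^4 mm⁴ = 5.751×10^-8 m⁴
Effective length L_e = K·L = 2 × 4.36 = 8.720 m
P_cr = π²EI / L_e² = π² × 134×10⁹ × 5.751×10^-8 / 8.720² = 1.000×10^3 N
Factor of safety n = P_cr / P = 1.0003 / 0.685 = 1.46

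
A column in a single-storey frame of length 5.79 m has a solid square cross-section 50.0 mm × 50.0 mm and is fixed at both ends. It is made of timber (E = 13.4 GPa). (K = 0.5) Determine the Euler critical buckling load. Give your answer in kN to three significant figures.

P_cr ≈ 8.22 kN

I = a⁴/12 = 50.0⁴/12 = 5.208×10^5 mm⁴
I = 5.208×10^5 mm⁴ = 5.208×10^-7 m⁴
Effective length L_e = K·L = 0.5 × 5.79 = 2.895 m
P_cr = π²EI / L_e² = π² × 13.4×10⁹ × 5.208×10^-7 / 2.895² = 8.219×10^3 N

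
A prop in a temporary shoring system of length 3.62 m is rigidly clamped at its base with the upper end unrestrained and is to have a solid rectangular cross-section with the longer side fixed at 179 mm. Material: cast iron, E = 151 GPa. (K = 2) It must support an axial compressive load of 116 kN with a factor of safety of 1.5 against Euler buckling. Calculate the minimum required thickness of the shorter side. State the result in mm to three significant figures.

b ≈ 74.3 mm

Required P_cr = n·P = 1.5 × 116 = 174.0 kN
L_e = K·L = 2 × 3.62 = 7.240 m
Required I = P_cr·L_e²/(π²E) = 1.740×10^5 × 7.240² / (π² × 1.51×10^11) = 6.120×10^-6 m⁴
I_req = 6.120×10^6 mm⁴
Rectangle, weak axis: I_min = h·b³/12 with h = 179 mm fixed  ⇒  b = (12I/h)^(1/3) = 74.3 mm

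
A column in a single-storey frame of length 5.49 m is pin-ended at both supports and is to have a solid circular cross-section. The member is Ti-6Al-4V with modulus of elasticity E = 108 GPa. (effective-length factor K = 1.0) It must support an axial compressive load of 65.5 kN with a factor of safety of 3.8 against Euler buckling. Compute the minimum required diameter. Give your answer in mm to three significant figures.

Required P_cr = n·P = 3.8 × 65.5 = 248.9 kN
L_e = K·L = 1 × 5.49 = 5.490 m
Required I = P_cr·L_e²/(π²E) = 2.489×10^5 × 5.490² / (π² × 1.08×10^11) = 7.038×10^-6 m⁴
I_req = 7.038×10^6 mm⁴
Solid circle: I = πd⁴/64  ⇒  d = (64I/π)^(1/4) = (64×7.038×10^6/π)^(1/4) = 109 mm

d ≈ 109 mm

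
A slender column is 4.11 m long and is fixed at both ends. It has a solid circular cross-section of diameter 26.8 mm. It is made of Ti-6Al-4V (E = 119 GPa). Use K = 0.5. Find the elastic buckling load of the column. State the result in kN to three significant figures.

I = πd⁴/64 = π×26.8⁴/64 = 2.532×10^4 mm⁴
I = 2.532×10^4 mm⁴ = 2.532×10^-8 m⁴
Effective length L_e = K·L = 0.5 × 4.11 = 2.055 m
P_cr = π²EI / L_e² = π² × 119×10⁹ × 2.532×10^-8 / 2.055² = 7.043×10^3 N

P_cr ≈ 7.04 kN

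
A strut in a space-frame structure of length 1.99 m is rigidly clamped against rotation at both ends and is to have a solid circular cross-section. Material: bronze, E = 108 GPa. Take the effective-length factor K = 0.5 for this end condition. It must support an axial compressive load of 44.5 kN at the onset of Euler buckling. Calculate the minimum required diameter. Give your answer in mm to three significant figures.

d ≈ 30.3 mm

L_e = K·L = 0.5 × 1.99 = 0.9950 m
Required I = P_cr·L_e²/(π²E) = 4.450×10^4 × 0.9950² / (π² × 1.08×10^11) = 4.133×10^-8 m⁴
I_req = 4.133×10^4 mm⁴
Solid circle: I = πd⁴/64  ⇒  d = (64I/π)^(1/4) = (64×4.133×10^4/π)^(1/4) = 30.3 mm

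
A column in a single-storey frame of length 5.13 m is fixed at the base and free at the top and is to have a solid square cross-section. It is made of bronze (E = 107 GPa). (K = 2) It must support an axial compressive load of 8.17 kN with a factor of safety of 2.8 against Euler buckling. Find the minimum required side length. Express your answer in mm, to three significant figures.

a ≈ 72.3 mm

Required P_cr = n·P = 2.8 × 8.17 = 22.88 kN
L_e = K·L = 2 × 5.13 = 10.26 m
Required I = P_cr·L_e²/(π²E) = 2.288×10^4 × 10.26² / (π² × 1.07×10^11) = 2.280×10^-6 m⁴
I_req = 2.280×10^6 mm⁴
Solid square: I = a⁴/12  ⇒  a = (12I)^(1/4) = (12×2.280×10^6)^(1/4) = 72.3 mm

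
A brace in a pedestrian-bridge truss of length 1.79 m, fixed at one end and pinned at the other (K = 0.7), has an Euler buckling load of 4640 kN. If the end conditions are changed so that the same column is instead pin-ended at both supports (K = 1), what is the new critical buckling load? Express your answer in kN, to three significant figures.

P_cr ∝ 1/K², so P_cr,new = P_cr,old × (K_old/K_new)² = 4640 × (0.7/1)²
= 4640 × 0.4900 = 2270 kN

P_cr ≈ 2270 kN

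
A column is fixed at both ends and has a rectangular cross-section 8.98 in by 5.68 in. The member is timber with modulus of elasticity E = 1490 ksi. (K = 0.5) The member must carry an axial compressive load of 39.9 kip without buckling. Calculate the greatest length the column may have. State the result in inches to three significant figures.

Buckling occurs about the weak axis: I_min = h·b³/12 with b = 5.68 in (the shorter side).
I_min = 8.98×5.68³/12 = 137.1 in⁴
At the buckling limit P_cr = P = 3.990×10^4 lb
From P_cr = π²EI/(K·L)²:  L = (1/K)·√(π²EI/P_cr) = (1/0.5)·√(π²×1.49×10^6×137.1/3.990×10^4)
L = 450 in

L_max ≈ 450 in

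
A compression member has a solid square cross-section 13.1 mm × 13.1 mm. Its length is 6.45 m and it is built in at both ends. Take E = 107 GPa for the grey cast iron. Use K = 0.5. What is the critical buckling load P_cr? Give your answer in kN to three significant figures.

I = a⁴/12 = 13.1⁴/12 = 2.454×10^3 mm⁴
I = 2.454×10^3 mm⁴ = 2.454×10^-9 m⁴
Effective length L_e = K·L = 0.5 × 6.45 = 3.225 m
P_cr = π²EI / L_e² = π² × 107×10⁹ × 2.454×10^-9 / 3.225² = 249.2 N

P_cr ≈ 0.249 kN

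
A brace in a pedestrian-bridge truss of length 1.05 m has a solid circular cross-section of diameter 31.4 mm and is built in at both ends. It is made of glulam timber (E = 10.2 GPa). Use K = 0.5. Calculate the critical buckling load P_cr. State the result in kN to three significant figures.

I = πd⁴/64 = π×31.4⁴/64 = 4.772×10^4 mm⁴
I = 4.772×10^4 mm⁴ = 4.772×10^-8 m⁴
Effective length L_e = K·L = 0.5 × 1.05 = 0.5250 m
P_cr = π²EI / L_e² = π² × 10.2×10⁹ × 4.772×10^-8 / 0.5250² = 1.743×10^4 N

P_cr ≈ 17.4 kN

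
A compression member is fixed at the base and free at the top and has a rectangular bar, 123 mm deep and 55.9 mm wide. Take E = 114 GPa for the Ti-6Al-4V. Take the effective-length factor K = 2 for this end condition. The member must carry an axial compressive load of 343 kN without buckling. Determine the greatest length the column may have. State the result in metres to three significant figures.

L_max ≈ 1.21 m

Buckling occurs about the weak axis: I_min = h·b³/12 with b = 55.9 mm (the shorter side).
I_min = 123×55.9³/12 = 1.790×10^6 mm⁴
I = 1.790×10^-6 m⁴
At the buckling limit P_cr = P = 3.430×10^5 N
From P_cr = π²EI/(K·L)²:  L = (1/K)·√(π²EI/P_cr) = (1/2)·√(π²×1.14×10^11×1.790×10^-6/3.430×10^5)
L = 1.21 m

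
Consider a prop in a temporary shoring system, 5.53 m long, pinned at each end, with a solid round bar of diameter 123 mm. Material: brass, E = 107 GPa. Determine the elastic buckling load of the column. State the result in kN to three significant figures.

I = πd⁴/64 = π×123⁴/64 = 1.124×10^7 mm⁴
I = 1.124×10^7 mm⁴ = 1.124×10^-5 m⁴
Effective length L_e = K·L = 1 × 5.53 = 5.530 m
P_cr = π²EI / L_e² = π² × 107×10⁹ × 1.124×10^-5 / 5.530² = 3.880×10^5 N

P_cr ≈ 388 kN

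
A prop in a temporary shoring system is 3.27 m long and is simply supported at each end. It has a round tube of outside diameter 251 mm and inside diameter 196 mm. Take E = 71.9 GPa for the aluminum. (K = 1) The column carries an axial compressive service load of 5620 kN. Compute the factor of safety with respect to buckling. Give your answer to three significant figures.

d_o = 251 mm, d_i = 196 mm
I = π(d_o⁴ − d_i⁴)/64 = π(251⁴ − 196.0⁴)/64 = 1.224×10^8 mm⁴
I = 1.224×10^8 mm⁴ = 1.224×10^-4 m⁴
Effective length L_e = K·L = 1 × 3.27 = 3.270 m
P_cr = π²EI / L_e² = π² × 71.9×10⁹ × 1.224×10^-4 / 3.270² = 8.122×10^6 N
Factor of safety n = P_cr / P = 8122.4 / 5620 = 1.45

n ≈ 1.45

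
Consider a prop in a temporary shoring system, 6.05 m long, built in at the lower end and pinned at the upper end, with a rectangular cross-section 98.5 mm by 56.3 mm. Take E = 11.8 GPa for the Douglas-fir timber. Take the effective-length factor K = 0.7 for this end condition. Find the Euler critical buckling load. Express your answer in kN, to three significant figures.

Buckling occurs about the weak axis: I_min = h·b³/12 with b = 56.3 mm (the shorter side).
I_min = 98.5×56.3³/12 = 1.465×10^6 mm⁴
I = 1.465×10^6 mm⁴ = 1.465×10^-6 m⁴
Effective length L_e = K·L = 0.7 × 6.05 = 4.235 m
P_cr = π²EI / L_e² = π² × 11.8×10⁹ × 1.465×10^-6 / 4.235² = 9.512×10^3 N

P_cr ≈ 9.51 kN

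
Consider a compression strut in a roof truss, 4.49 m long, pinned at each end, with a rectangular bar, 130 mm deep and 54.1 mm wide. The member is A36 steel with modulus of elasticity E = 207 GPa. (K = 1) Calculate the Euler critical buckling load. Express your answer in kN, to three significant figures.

Buckling occurs about the weak axis: I_min = h·b³/12 with b = 54.1 mm (the shorter side).
I_min = 130×54.1³/12 = 1.715×10^6 mm⁴
I = 1.715×10^6 mm⁴ = 1.715×10^-6 m⁴
Effective length L_e = K·L = 1 × 4.49 = 4.490 m
P_cr = π²EI / L_e² = π² × 207×10⁹ × 1.715×10^-6 / 4.490² = 1.738×10^5 N

P_cr ≈ 174 kN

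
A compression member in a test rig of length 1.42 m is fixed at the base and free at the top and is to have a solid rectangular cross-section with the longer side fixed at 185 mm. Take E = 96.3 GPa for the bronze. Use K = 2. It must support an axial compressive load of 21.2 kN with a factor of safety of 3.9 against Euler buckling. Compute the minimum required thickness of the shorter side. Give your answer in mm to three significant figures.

b ≈ 35.7 mm

Required P_cr = n·P = 3.9 × 21.2 = 82.68 kN
L_e = K·L = 2 × 1.42 = 2.840 m
Required I = P_cr·L_e²/(π²E) = 8.268×10^4 × 2.840² / (π² × 9.63×10^10) = 7.016×10^-7 m⁴
I_req = 7.016×10^5 mm⁴
Rectangle, weak axis: I_min = h·b³/12 with h = 185 mm fixed  ⇒  b = (12I/h)^(1/3) = 35.7 mm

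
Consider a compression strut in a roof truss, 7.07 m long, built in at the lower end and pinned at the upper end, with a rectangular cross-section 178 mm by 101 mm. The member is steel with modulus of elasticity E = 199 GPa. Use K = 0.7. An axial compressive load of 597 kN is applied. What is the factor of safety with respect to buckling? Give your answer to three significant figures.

n ≈ 2.05

Buckling occurs about the weak axis: I_min = h·b³/12 with b = 101 mm (the shorter side).
I_min = 178×101³/12 = 1.528×10^7 mm⁴
I = 1.528×10^7 mm⁴ = 1.528×10^-5 m⁴
Effective length L_e = K·L = 0.7 × 7.07 = 4.949 m
P_cr = π²EI / L_e² = π² × 199×10⁹ × 1.528×10^-5 / 4.949² = 1.226×10^6 N
Factor of safety n = P_cr / P = 1225.5 / 597 = 2.05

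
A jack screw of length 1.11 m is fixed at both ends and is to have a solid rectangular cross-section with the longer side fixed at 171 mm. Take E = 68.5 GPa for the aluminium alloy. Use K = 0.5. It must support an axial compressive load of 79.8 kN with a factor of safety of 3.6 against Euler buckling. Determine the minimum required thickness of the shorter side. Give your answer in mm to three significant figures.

Required P_cr = n·P = 3.6 × 79.8 = 287.3 kN
L_e = K·L = 0.5 × 1.11 = 0.5550 m
Required I = P_cr·L_e²/(π²E) = 2.873×10^5 × 0.5550² / (π² × 6.85×10^10) = 1.309×10^-7 m⁴
I_req = 1.309×10^5 mm⁴
Rectangle, weak axis: I_min = h·b³/12 with h = 171 mm fixed  ⇒  b = (12I/h)^(1/3) = 20.9 mm

b ≈ 20.9 mm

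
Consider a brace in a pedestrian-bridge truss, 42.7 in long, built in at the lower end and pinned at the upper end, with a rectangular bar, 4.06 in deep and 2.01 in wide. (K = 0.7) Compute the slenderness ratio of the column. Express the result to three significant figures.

λ ≈ 51.5

For a rectangle r_min = b/√12 = 2.01/√12 = 0.5802 in
L_e = K·L = 0.7 × 42.7 = 29.89 in
λ = L_e / r_min = 29.890 / 0.5802 = 51.5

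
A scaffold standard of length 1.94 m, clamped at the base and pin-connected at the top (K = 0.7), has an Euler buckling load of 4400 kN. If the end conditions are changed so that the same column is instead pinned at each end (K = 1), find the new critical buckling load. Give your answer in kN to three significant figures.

P_cr ∝ 1/K², so P_cr,new = P_cr,old × (K_old/K_new)² = 4400 × (0.7/1)²
= 4400 × 0.4900 = 2160 kN

P_cr ≈ 2160 kN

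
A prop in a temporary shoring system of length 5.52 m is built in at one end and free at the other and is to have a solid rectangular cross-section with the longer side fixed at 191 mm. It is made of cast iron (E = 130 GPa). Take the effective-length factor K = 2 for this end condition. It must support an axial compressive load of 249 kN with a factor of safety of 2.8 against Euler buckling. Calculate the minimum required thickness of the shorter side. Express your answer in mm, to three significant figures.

Required P_cr = n·P = 2.8 × 249 = 697.2 kN
L_e = K·L = 2 × 5.52 = 11.04 m
Required I = P_cr·L_e²/(π²E) = 6.972×10^5 × 11.04² / (π² × 1.30×10^11) = 6.623×10^-5 m⁴
I_req = 6.623×10^7 mm⁴
Rectangle, weak axis: I_min = h·b³/12 with h = 191 mm fixed  ⇒  b = (12I/h)^(1/3) = 161 mm

b ≈ 161 mm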